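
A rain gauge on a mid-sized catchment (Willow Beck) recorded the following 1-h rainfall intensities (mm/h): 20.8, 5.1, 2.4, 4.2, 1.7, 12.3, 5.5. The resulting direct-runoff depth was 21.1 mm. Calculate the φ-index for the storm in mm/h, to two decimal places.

Only the 2 blocks with intensity above φ contribute runoff: 20.8, 12.3 mm/h.
Σ(I−φ)·Δt = d  ⇒  (20.8+12.3 − 2φ)·1 = 21.1
φ = (33.10 − 21.1/1) / 2 = 6.00 mm/h.

φ ≈ 6.00 mm/h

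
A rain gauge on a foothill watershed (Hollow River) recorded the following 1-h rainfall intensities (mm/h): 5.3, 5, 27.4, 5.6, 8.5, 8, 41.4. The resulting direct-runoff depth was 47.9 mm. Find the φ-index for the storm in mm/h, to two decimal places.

Only the 2 blocks with intensity above φ contribute runoff: 27.4, 41.4 mm/h.
Σ(I−φ)·Δt = d  ⇒  (27.4+41.4 − 2φ)·1 = 47.9
φ = (68.80 − 47.9/1) / 2 = 10.45 mm/h.

φ ≈ 10.45 mm/h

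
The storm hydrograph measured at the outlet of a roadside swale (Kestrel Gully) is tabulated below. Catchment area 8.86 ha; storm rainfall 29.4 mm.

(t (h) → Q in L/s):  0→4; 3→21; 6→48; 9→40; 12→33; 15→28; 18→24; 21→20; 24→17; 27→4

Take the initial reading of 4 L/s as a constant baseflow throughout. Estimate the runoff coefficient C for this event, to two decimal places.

C ≈ 0.83

ΣQ_DR = 199.0 L/s; V = ΣQ_DR·Δt = 2.149 × 10^6 L.
Runoff depth d = V / A = 24.26 mm.
C = d / P = 24.26 / 29.4 = 0.83.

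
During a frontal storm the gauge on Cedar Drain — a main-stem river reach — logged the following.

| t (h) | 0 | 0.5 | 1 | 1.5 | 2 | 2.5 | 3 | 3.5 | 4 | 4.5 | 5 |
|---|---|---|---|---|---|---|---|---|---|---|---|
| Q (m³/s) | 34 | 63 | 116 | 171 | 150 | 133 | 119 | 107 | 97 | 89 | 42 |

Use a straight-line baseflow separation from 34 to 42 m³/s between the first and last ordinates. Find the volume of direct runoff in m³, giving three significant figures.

Direct-runoff ordinates (Q − Q_b): 0.00, 28.20, 80.40, 134.60, 112.80, 95.00, 80.20, 67.40, 56.60, 47.80, 0.00 m³/s.
ΣQ_DR = 703.0 m³/s.
With Δt = 0.5 h = 1800 s, V = ΣQ_DR · Δt = 703.0 × 1800 = 1.27 × 10^6 m³.

V ≈ 1.27 × 10^6 m³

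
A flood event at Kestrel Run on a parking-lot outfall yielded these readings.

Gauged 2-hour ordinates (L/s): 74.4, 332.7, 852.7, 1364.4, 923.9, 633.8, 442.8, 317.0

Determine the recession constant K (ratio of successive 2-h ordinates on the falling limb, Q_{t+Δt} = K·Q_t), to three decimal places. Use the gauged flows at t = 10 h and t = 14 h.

Using the recession-limb readings at t = 10 h and t = 14 h: Q falls from 633.8 to 317.0 L/s over 2 intervals.
K = (Q₂/Q₁)^(1/2) = (317.0/633.8)^(1/2) = 0.707.

K ≈ 0.707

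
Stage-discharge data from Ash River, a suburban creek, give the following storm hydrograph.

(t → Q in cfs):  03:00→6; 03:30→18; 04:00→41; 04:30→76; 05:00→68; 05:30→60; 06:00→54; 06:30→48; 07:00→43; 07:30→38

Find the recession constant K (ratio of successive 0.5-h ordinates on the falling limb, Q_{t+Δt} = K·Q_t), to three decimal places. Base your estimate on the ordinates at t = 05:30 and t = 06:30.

K ≈ 0.894

Using the recession-limb readings at t = 05:30 and t = 06:30: Q falls from 60 to 48 cfs over 2 intervals.
K = (Q₂/Q₁)^(1/2) = (48/60)^(1/2) = 0.894.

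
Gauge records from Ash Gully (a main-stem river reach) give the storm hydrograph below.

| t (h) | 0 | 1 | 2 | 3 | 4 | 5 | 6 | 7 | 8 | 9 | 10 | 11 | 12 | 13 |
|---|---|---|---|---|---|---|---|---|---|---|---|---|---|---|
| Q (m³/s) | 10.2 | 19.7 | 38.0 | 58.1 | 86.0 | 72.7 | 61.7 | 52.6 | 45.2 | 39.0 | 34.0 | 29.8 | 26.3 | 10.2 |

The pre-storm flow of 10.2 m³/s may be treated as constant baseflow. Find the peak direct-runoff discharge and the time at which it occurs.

Subtracting baseflow gives direct-runoff ordinates: 0.0, 9.5, 27.8, 47.9, 75.8, 62.5, 51.5, 42.4, 35.0, 28.8, 23.8, 19.6, 16.1, 0.0 m³/s.
The maximum is 75.8 m³/s, occurring at the reading for t = 4 h.

Q_p = 75.8 m³/s at t = 4 h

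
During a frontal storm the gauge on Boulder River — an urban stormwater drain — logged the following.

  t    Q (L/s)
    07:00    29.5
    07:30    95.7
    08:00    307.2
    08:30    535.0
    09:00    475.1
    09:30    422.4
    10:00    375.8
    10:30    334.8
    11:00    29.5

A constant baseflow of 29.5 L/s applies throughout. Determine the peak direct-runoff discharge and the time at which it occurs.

Subtracting baseflow gives direct-runoff ordinates: 0.0, 66.2, 277.7, 505.5, 445.6, 392.9, 346.3, 305.3, 0.0 L/s.
The maximum is 505.5 L/s, occurring at the reading for t = 08:30.

Q_p = 505.5 L/s at t = 08:30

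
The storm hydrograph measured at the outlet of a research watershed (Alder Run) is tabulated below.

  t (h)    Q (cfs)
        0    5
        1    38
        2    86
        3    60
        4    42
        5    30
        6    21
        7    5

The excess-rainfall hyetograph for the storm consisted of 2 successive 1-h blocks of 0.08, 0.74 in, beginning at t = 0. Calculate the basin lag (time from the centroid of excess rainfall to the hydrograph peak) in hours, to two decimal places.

t_L ≈ 0.60 h

Centroid of excess rainfall: t_c = Σ P_i·t̄_i / ΣP_i = 1.4024 h (block centres at 0.5, 1.5 h).
Hydrograph peak occurs at t = 2 h, so basin lag t_L = 2 − 1.4024 = 0.60 h.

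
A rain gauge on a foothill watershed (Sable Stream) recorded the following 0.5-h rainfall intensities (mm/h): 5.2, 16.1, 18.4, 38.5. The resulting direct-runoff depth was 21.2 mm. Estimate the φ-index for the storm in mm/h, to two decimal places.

φ ≈ 10.20 mm/h

Only the 3 blocks with intensity above φ contribute runoff: 16.1, 18.4, 38.5 mm/h.
Σ(I−φ)·Δt = d  ⇒  (16.1+18.4+38.5 − 3φ)·0.5 = 21.2
φ = (73.00 − 21.2/0.5) / 3 = 10.20 mm/h.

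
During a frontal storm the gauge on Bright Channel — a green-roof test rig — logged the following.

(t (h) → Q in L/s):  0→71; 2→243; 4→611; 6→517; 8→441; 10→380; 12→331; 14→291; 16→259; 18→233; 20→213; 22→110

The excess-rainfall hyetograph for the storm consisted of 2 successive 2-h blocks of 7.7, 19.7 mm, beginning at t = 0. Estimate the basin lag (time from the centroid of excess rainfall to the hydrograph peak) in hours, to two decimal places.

Centroid of excess rainfall: t_c = Σ P_i·t̄_i / ΣP_i = 2.4380 h (block centres at 1, 3 h).
Hydrograph peak occurs at t = 4 h, so basin lag t_L = 4 − 2.4380 = 1.56 h.

t_L ≈ 1.56 h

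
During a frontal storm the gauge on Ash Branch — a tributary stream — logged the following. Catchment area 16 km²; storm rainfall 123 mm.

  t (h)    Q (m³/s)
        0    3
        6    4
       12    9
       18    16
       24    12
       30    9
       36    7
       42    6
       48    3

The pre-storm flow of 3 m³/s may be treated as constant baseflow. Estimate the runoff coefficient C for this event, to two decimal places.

ΣQ_DR = 42.00 m³/s; V = ΣQ_DR·Δt = 9.072 × 10^5 m³.
Runoff depth d = V / A = 56.70 mm.
C = d / P = 56.70 / 123 = 0.46.

C ≈ 0.46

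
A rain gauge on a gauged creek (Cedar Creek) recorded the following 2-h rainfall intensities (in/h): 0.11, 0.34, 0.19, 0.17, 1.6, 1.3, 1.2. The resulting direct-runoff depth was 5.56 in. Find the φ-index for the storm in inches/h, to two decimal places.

Only the 3 blocks with intensity above φ contribute runoff: 1.6, 1.3, 1.2 in/h.
Σ(I−φ)·Δt = d  ⇒  (1.6+1.3+1.2 − 3φ)·2 = 5.56
φ = (4.100 − 5.56/2) / 3 = 0.44 in/h.

φ ≈ 0.44 in/h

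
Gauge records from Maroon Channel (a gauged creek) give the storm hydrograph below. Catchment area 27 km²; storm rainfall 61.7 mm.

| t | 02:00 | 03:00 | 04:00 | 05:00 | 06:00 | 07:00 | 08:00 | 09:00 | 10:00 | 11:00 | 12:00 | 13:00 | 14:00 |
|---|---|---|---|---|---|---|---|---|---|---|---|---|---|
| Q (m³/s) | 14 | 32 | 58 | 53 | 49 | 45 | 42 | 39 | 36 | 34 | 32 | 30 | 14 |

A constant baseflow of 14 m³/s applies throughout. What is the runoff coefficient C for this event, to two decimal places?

ΣQ_DR = 296.0 m³/s; V = ΣQ_DR·Δt = 1.066 × 10^6 m³.
Runoff depth d = V / A = 39.47 mm.
C = d / P = 39.47 / 61.7 = 0.64.

C ≈ 0.64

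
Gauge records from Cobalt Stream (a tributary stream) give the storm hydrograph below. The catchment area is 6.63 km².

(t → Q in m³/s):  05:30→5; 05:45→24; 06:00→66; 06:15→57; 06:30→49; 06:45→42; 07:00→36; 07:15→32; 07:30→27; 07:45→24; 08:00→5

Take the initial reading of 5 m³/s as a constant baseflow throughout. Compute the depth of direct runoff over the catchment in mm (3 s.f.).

Direct runoff: 0.0, 19.0, 61.0, 52.0, 44.0, 37.0, 31.0, 27.0, 22.0, 19.0, 0.0 m³/s; ΣQ_DR = 312.0 m³/s.
V = ΣQ_DR · Δt = 312.0 × 900 s = 2.808 × 10^5 m³.
Over A = 6.63 km², depth = V / A = 42.4 mm.

d ≈ 42.4 mm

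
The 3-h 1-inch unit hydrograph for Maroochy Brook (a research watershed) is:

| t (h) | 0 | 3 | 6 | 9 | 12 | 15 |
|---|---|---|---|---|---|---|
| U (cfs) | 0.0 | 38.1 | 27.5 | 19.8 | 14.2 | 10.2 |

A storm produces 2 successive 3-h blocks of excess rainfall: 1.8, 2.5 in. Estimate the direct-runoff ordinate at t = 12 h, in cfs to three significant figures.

Q ≈ 75.1 cfs

By discrete convolution, Q_j = Σ (P_i / 1 in) · U_{j−i}.
At t = 12 h (j=4): Q = (1.8/1)·14.2 + (2.5/1)·19.8 = 75.1 cfs.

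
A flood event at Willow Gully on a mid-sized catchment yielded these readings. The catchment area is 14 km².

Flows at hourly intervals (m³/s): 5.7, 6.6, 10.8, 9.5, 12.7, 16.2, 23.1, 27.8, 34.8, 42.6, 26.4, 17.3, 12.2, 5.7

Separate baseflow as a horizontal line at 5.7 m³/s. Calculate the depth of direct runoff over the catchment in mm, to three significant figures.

d ≈ 44.1 mm

Direct runoff: 0.0, 0.9, 5.1, 3.8, 7.0, 10.5, 17.4, 22.1, 29.1, 36.9, 20.7, 11.6, 6.5, 0.0 m³/s; ΣQ_DR = 171.6 m³/s.
V = ΣQ_DR · Δt = 171.6 × 3600 s = 6.178 × 10^5 m³.
Over A = 14 km², depth = V / A = 44.1 mm.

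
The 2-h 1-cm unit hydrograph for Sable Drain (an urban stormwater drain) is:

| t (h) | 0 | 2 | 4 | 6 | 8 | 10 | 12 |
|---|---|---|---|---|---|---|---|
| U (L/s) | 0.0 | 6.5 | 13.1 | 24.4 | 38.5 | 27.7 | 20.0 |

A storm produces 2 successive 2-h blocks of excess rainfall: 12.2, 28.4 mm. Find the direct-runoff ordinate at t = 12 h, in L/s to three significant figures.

Q ≈ 103 L/s

By discrete convolution, Q_j = Σ (P_i / 10 mm) · U_{j−i}.
At t = 12 h (j=6): Q = (12.2/10)·20.0 + (28.4/10)·27.7 = 103 L/s.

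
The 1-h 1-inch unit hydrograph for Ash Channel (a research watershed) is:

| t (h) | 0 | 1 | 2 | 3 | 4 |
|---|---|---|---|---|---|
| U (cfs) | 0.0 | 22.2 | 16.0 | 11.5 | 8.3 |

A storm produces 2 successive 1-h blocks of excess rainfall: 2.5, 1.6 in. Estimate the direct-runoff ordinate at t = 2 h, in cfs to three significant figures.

Q ≈ 75.5 cfs

By discrete convolution, Q_j = Σ (P_i / 1 in) · U_{j−i}.
At t = 2 h (j=2): Q = (2.5/1)·16.0 + (1.6/1)·22.2 = 75.5 cfs.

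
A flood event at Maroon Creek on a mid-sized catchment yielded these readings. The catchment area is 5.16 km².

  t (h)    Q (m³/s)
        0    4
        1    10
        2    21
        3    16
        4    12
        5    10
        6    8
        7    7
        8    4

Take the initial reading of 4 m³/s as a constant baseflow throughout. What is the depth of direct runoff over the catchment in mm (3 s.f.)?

d ≈ 39.1 mm

Direct runoff: 0.0, 6.0, 17.0, 12.0, 8.0, 6.0, 4.0, 3.0, 0.0 m³/s; ΣQ_DR = 56.00 m³/s.
V = ΣQ_DR · Δt = 56.00 × 3600 s = 2.016 × 10^5 m³.
Over A = 5.16 km², depth = V / A = 39.1 mm.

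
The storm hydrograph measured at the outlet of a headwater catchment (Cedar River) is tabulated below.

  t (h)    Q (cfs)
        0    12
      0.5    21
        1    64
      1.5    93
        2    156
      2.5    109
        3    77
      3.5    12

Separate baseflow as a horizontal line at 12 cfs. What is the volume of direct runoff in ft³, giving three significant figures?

Direct-runoff ordinates (Q − Q_b): 0.0, 9.0, 52.0, 81.0, 144.0, 97.0, 65.0, 0.0 cfs.
ΣQ_DR = 448.0 cfs.
With Δt = 0.5 h = 1800 s, V = ΣQ_DR · Δt = 448.0 × 1800 = 8.06 × 10^5 ft³.

V ≈ 8.06 × 10^5 ft³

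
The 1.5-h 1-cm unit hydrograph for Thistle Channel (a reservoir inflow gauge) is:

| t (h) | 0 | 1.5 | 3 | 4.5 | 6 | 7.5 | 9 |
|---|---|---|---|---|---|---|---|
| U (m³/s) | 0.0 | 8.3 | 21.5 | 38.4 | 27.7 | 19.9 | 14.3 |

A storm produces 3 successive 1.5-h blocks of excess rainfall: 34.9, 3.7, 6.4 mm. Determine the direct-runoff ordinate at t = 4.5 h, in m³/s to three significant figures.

Q ≈ 147 m³/s

By discrete convolution, Q_j = Σ (P_i / 10 mm) · U_{j−i}.
At t = 4.5 h (j=3): Q = (34.9/10)·38.4 + (3.7/10)·21.5 + (6.4/10)·8.3 = 147 m³/s.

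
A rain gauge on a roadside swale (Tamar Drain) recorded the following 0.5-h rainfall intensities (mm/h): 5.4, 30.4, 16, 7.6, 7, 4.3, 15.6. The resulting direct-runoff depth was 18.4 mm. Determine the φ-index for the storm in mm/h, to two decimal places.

φ ≈ 8.40 mm/h

Only the 3 blocks with intensity above φ contribute runoff: 30.4, 16, 15.6 mm/h.
Σ(I−φ)·Δt = d  ⇒  (30.4+16+15.6 − 3φ)·0.5 = 18.4
φ = (62.00 − 18.4/0.5) / 3 = 8.40 mm/h.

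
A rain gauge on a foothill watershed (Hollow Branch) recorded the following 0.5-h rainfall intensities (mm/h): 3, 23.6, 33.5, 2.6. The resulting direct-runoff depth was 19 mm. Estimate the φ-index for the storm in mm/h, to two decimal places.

φ ≈ 9.55 mm/h

Only the 2 blocks with intensity above φ contribute runoff: 23.6, 33.5 mm/h.
Σ(I−φ)·Δt = d  ⇒  (23.6+33.5 − 2φ)·0.5 = 19
φ = (57.10 − 19/0.5) / 2 = 9.55 mm/h.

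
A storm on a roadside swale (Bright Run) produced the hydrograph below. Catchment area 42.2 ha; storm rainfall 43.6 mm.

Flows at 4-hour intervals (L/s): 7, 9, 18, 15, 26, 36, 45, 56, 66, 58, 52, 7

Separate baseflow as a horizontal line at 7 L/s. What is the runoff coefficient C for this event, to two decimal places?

C ≈ 0.24

ΣQ_DR = 311.0 L/s; V = ΣQ_DR·Δt = 4.478 × 10^6 L.
Runoff depth d = V / A = 10.61 mm.
C = d / P = 10.61 / 43.6 = 0.24.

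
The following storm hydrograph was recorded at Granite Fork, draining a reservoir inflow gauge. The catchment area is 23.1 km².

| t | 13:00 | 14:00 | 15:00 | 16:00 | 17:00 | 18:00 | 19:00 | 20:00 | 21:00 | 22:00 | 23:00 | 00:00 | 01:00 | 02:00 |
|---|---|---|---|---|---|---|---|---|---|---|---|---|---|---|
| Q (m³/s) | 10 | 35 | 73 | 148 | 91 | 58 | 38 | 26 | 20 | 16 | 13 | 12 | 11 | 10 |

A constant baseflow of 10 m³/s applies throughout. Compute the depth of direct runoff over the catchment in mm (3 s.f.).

d ≈ 65.6 mm

Direct runoff: 0.0, 25.0, 63.0, 138.0, 81.0, 48.0, 28.0, 16.0, 10.0, 6.0, 3.0, 2.0, 1.0, 0.0 m³/s; ΣQ_DR = 421.0 m³/s.
V = ΣQ_DR · Δt = 421.0 × 3600 s = 1.516 × 10^6 m³.
Over A = 23.1 km², depth = V / A = 65.6 mm.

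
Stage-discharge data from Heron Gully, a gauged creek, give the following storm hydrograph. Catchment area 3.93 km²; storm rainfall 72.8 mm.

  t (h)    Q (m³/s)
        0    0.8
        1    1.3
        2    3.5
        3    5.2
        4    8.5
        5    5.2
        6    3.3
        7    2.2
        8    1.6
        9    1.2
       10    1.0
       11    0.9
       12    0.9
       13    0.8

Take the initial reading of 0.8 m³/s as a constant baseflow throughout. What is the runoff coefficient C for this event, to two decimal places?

ΣQ_DR = 25.20 m³/s; V = ΣQ_DR·Δt = 90720 m³.
Runoff depth d = V / A = 23.08 mm.
C = d / P = 23.08 / 72.8 = 0.32.

C ≈ 0.32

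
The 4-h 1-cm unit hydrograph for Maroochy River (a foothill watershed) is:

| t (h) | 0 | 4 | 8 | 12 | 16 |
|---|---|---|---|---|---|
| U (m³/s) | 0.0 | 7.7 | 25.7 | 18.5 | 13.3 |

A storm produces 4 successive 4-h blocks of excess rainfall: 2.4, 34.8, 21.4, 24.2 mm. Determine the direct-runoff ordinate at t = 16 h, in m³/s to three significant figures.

Q ≈ 141 m³/s

By discrete convolution, Q_j = Σ (P_i / 10 mm) · U_{j−i}.
At t = 16 h (j=4): Q = (2.4/10)·13.3 + (34.8/10)·18.5 + (21.4/10)·25.7 + (24.2/10)·7.7 = 141 m³/s.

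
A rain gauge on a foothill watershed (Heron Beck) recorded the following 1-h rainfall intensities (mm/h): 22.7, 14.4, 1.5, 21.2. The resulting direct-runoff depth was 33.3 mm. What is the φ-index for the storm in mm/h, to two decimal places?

φ ≈ 8.33 mm/h

Only the 3 blocks with intensity above φ contribute runoff: 22.7, 14.4, 21.2 mm/h.
Σ(I−φ)·Δt = d  ⇒  (22.7+14.4+21.2 − 3φ)·1 = 33.3
φ = (58.30 − 33.3/1) / 3 = 8.33 mm/h.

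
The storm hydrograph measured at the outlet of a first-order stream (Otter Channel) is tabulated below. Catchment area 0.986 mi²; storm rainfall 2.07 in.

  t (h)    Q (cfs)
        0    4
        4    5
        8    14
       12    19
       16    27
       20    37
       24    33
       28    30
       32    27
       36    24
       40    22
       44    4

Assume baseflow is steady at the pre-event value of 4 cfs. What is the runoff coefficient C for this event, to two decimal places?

ΣQ_DR = 198.0 cfs; V = ΣQ_DR·Δt = 2.851 × 10^6 ft³.
Runoff depth d = V / A = 1.245 in.
C = d / P = 1.245 / 2.07 = 0.60.

C ≈ 0.60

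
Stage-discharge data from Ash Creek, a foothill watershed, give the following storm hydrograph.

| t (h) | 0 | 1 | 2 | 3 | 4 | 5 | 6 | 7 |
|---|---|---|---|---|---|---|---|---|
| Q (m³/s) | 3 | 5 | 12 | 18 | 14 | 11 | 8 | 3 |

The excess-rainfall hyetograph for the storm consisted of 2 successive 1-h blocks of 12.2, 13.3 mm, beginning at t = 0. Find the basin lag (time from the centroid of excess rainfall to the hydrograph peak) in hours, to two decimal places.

Centroid of excess rainfall: t_c = Σ P_i·t̄_i / ΣP_i = 1.0216 h (block centres at 0.5, 1.5 h).
Hydrograph peak occurs at t = 3 h, so basin lag t_L = 3 − 1.0216 = 1.98 h.

t_L ≈ 1.98 h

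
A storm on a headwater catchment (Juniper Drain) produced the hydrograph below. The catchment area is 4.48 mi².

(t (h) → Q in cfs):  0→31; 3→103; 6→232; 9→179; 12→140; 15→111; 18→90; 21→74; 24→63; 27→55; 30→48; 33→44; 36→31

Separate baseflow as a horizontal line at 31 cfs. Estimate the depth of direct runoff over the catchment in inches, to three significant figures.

Direct runoff: 0.0, 72.0, 201.0, 148.0, 109.0, 80.0, 59.0, 43.0, 32.0, 24.0, 17.0, 13.0, 0.0 cfs; ΣQ_DR = 798.0 cfs.
V = ΣQ_DR · Δt = 798.0 × 10800 s = 8.618 × 10^6 ft³.
Over A = 4.48 mi², depth = V / A = 0.828 in.

d ≈ 0.828 in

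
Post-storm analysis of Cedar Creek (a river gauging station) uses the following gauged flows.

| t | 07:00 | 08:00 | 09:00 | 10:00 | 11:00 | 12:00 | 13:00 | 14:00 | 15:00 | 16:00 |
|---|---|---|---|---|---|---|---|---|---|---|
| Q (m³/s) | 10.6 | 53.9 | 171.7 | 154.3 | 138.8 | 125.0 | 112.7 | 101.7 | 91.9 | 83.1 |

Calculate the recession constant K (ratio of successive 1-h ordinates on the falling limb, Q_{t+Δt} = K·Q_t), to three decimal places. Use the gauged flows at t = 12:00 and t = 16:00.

K ≈ 0.903

Using the recession-limb readings at t = 12:00 and t = 16:00: Q falls from 125.0 to 83.1 m³/s over 4 intervals.
K = (Q₂/Q₁)^(1/4) = (83.1/125.0)^(1/4) = 0.903.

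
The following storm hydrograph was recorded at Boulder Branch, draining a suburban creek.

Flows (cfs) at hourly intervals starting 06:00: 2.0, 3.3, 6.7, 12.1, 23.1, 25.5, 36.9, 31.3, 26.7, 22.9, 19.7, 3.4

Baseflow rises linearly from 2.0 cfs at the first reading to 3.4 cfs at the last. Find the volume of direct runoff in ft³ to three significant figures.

Direct-runoff ordinates (Q − Q_b): 0.00, 1.17, 4.45, 9.72, 20.59, 22.86, 34.14, 28.41, 23.68, 19.75, 16.43, 0.00 cfs.
ΣQ_DR = 181.2 cfs.
With Δt = 1 h = 3600 s, V = ΣQ_DR · Δt = 181.2 × 3600 = 6.52 × 10^5 ft³.

V ≈ 6.52 × 10^5 ft³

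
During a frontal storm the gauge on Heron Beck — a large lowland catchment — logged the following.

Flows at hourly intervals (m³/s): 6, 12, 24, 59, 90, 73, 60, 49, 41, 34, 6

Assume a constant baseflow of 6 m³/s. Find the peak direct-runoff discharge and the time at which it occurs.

Q_p = 84.0 m³/s at t = 4 h

Subtracting baseflow gives direct-runoff ordinates: 0.0, 6.0, 18.0, 53.0, 84.0, 67.0, 54.0, 43.0, 35.0, 28.0, 0.0 m³/s.
The maximum is 84.0 m³/s, occurring at the reading for t = 4 h.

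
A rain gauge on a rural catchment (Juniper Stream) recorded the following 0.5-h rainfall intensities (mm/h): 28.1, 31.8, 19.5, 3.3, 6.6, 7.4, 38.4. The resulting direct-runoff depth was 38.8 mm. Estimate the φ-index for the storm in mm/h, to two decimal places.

Only the 4 blocks with intensity above φ contribute runoff: 28.1, 31.8, 19.5, 38.4 mm/h.
Σ(I−φ)·Δt = d  ⇒  (28.1+31.8+19.5+38.4 − 4φ)·0.5 = 38.8
φ = (117.8 − 38.8/0.5) / 4 = 10.05 mm/h.

φ ≈ 10.05 mm/h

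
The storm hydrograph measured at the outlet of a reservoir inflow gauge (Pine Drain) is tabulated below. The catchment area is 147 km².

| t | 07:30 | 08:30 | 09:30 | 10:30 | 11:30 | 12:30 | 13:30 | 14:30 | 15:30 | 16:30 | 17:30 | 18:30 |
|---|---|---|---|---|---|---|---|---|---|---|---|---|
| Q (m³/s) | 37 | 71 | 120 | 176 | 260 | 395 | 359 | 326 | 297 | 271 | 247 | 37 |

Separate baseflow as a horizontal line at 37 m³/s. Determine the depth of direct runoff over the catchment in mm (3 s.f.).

Direct runoff: 0.0, 34.0, 83.0, 139.0, 223.0, 358.0, 322.0, 289.0, 260.0, 234.0, 210.0, 0.0 m³/s; ΣQ_DR = 2152 m³/s.
V = ΣQ_DR · Δt = 2152 × 3600 s = 7.747 × 10^6 m³.
Over A = 147 km², depth = V / A = 52.7 mm.

d ≈ 52.7 mm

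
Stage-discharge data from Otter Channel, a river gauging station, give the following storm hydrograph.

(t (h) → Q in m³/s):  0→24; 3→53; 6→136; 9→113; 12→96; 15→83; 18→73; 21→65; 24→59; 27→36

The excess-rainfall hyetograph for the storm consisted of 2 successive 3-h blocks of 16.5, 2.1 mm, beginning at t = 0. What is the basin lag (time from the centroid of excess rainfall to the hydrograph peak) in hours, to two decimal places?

t_L ≈ 4.16 h

Centroid of excess rainfall: t_c = Σ P_i·t̄_i / ΣP_i = 1.8387 h (block centres at 1.5, 4.5 h).
Hydrograph peak occurs at t = 6 h, so basin lag t_L = 6 − 1.8387 = 4.16 h.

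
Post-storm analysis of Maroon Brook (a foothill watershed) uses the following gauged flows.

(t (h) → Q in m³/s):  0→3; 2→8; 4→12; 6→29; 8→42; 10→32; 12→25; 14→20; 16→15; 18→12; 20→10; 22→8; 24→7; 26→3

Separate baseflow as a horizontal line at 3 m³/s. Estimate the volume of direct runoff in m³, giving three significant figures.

V ≈ 1.32 × 10^6 m³

Direct-runoff ordinates (Q − Q_b): 0.0, 5.0, 9.0, 26.0, 39.0, 29.0, 22.0, 17.0, 12.0, 9.0, 7.0, 5.0, 4.0, 0.0 m³/s.
ΣQ_DR = 184.0 m³/s.
With Δt = 2 h = 7200 s, V = ΣQ_DR · Δt = 184.0 × 7200 = 1.32 × 10^6 m³.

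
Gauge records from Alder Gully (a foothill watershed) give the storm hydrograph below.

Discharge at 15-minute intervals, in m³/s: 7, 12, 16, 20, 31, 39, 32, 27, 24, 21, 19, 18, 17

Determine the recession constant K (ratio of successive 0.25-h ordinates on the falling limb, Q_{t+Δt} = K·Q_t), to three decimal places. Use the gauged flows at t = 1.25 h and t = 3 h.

K ≈ 0.888

Using the recession-limb readings at t = 1.25 h and t = 3 h: Q falls from 39 to 17 m³/s over 7 intervals.
K = (Q₂/Q₁)^(1/7) = (17/39)^(1/7) = 0.888.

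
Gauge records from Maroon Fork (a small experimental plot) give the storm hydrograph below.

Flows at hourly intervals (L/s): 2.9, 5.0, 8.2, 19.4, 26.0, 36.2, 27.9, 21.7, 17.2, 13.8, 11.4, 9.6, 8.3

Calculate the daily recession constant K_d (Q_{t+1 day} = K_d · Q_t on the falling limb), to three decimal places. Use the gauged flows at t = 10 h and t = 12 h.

K_d ≈ 0.022

Between t = 10 h and t = 12 h the flow falls from 11.4 to 8.3 L/s over 2×1 h = 2 h.
Per-interval ratio K = (8.3/11.4)^(1/2) = 0.8533; K_d = K^(24/1) = 0.022.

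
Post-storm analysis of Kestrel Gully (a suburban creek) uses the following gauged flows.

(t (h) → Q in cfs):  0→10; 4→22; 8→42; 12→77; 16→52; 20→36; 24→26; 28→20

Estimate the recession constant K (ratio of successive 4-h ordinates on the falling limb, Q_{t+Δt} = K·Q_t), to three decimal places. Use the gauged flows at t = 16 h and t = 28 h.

K ≈ 0.727

Using the recession-limb readings at t = 16 h and t = 28 h: Q falls from 52 to 20 cfs over 3 intervals.
K = (Q₂/Q₁)^(1/3) = (20/52)^(1/3) = 0.727.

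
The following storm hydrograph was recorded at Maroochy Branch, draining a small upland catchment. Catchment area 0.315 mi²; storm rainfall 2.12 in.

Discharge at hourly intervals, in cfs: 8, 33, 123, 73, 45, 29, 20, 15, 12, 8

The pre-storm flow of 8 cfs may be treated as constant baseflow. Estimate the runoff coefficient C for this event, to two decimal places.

ΣQ_DR = 286.0 cfs; V = ΣQ_DR·Δt = 1.030 × 10^6 ft³.
Runoff depth d = V / A = 1.407 in.
C = d / P = 1.407 / 2.12 = 0.66.

C ≈ 0.66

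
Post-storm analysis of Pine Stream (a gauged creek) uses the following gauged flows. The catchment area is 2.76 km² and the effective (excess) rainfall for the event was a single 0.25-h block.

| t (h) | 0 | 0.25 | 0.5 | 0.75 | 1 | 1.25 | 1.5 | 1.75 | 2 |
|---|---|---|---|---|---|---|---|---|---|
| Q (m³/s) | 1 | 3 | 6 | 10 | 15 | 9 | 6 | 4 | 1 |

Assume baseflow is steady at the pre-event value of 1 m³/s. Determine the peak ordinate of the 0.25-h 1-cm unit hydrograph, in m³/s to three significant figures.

Direct runoff: 0.0, 2.0, 5.0, 9.0, 14.0, 8.0, 5.0, 3.0, 0.0 m³/s; ΣQ_DR = 46.00 m³/s, peak = 14.0 m³/s.
Runoff depth d = ΣQ_DR·Δt / A = 46.00 × 900 / (2.76 km²) = 15.00 mm.
The 1-cm UH is the DRH scaled by (10 mm)/d, so U_p = 14.0 × 10/15.00 = 9.33 m³/s.

U_p ≈ 9.33 m³/s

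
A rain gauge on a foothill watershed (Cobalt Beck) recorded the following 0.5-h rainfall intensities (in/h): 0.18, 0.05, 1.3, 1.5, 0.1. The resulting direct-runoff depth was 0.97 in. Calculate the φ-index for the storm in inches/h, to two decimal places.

φ ≈ 0.43 in/h

Only the 2 blocks with intensity above φ contribute runoff: 1.3, 1.5 in/h.
Σ(I−φ)·Δt = d  ⇒  (1.3+1.5 − 2φ)·0.5 = 0.97
φ = (2.800 − 0.97/0.5) / 2 = 0.43 in/h.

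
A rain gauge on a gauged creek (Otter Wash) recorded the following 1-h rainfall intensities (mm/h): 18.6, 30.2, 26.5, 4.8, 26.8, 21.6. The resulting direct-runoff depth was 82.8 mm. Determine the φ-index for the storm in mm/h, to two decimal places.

φ ≈ 8.18 mm/h

Only the 5 blocks with intensity above φ contribute runoff: 18.6, 30.2, 26.5, 26.8, 21.6 mm/h.
Σ(I−φ)·Δt = d  ⇒  (18.6+30.2+26.5+26.8+21.6 − 5φ)·1 = 82.8
φ = (123.7 − 82.8/1) / 5 = 8.18 mm/h.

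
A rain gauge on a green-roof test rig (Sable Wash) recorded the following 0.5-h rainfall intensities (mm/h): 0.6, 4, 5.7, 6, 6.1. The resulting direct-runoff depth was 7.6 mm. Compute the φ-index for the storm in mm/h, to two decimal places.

φ ≈ 1.65 mm/h

Only the 4 blocks with intensity above φ contribute runoff: 4, 5.7, 6, 6.1 mm/h.
Σ(I−φ)·Δt = d  ⇒  (4+5.7+6+6.1 − 4φ)·0.5 = 7.6
φ = (21.80 − 7.6/0.5) / 4 = 1.65 mm/h.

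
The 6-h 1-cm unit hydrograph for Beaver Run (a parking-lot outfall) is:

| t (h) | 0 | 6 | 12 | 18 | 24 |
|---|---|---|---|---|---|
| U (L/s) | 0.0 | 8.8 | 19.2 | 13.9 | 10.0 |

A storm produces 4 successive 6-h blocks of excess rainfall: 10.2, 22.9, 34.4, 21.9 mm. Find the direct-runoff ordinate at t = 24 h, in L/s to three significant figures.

Q ≈ 127 L/s

By discrete convolution, Q_j = Σ (P_i / 10 mm) · U_{j−i}.
At t = 24 h (j=4): Q = (10.2/10)·10.0 + (22.9/10)·13.9 + (34.4/10)·19.2 + (21.9/10)·8.8 = 127 L/s.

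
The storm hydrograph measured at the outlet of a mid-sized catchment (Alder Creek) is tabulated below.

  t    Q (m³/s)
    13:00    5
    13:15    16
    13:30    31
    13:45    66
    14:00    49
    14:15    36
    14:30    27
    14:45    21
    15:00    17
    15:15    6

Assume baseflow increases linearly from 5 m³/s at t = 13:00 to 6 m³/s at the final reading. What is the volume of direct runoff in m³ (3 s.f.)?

Direct-runoff ordinates (Q − Q_b): 0.00, 10.89, 25.78, 60.67, 43.56, 30.44, 21.33, 15.22, 11.11, 0.00 m³/s.
ΣQ_DR = 219.0 m³/s.
With Δt = 0.25 h = 900 s, V = ΣQ_DR · Δt = 219.0 × 900 = 1.97 × 10^5 m³.

V ≈ 1.97 × 10^5 m³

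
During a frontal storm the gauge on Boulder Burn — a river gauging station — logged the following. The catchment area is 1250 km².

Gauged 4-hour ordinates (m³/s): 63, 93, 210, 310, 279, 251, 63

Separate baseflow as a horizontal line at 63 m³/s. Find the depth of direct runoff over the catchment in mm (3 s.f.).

Direct runoff: 0.0, 30.0, 147.0, 247.0, 216.0, 188.0, 0.0 m³/s; ΣQ_DR = 828.0 m³/s.
V = ΣQ_DR · Δt = 828.0 × 14400 s = 1.192 × 10^7 m³.
Over A = 1250 km², depth = V / A = 9.54 mm.

d ≈ 9.54 mm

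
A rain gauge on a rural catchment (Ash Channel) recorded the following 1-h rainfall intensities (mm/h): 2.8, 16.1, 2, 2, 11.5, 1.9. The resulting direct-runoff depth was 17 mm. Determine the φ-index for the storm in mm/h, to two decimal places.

Only the 2 blocks with intensity above φ contribute runoff: 16.1, 11.5 mm/h.
Σ(I−φ)·Δt = d  ⇒  (16.1+11.5 − 2φ)·1 = 17
φ = (27.60 − 17/1) / 2 = 5.30 mm/h.

φ ≈ 5.30 mm/h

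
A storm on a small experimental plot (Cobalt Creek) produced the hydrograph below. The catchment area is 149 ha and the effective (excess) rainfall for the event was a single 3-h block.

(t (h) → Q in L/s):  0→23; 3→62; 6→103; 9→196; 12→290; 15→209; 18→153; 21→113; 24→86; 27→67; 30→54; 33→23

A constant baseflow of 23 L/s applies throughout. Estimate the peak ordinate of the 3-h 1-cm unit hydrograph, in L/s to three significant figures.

U_p ≈ 334 L/s

Direct runoff: 0.0, 39.0, 80.0, 173.0, 267.0, 186.0, 130.0, 90.0, 63.0, 44.0, 31.0, 0.0 L/s; ΣQ_DR = 1103 L/s, peak = 267.0 L/s.
Runoff depth d = ΣQ_DR·Δt / A = 1103 × 10800 / (149 ha) = 7.995 mm.
The 1-cm UH is the DRH scaled by (10 mm)/d, so U_p = 267.0 × 10/7.995 = 334 L/s.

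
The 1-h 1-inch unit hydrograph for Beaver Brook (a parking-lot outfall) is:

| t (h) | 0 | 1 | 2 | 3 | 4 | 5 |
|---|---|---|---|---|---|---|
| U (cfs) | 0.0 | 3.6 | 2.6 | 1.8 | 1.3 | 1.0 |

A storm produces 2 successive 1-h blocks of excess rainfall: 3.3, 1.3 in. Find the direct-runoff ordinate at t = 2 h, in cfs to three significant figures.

By discrete convolution, Q_j = Σ (P_i / 1 in) · U_{j−i}.
At t = 2 h (j=2): Q = (3.3/1)·2.6 + (1.3/1)·3.6 = 13.3 cfs.

Q ≈ 13.3 cfs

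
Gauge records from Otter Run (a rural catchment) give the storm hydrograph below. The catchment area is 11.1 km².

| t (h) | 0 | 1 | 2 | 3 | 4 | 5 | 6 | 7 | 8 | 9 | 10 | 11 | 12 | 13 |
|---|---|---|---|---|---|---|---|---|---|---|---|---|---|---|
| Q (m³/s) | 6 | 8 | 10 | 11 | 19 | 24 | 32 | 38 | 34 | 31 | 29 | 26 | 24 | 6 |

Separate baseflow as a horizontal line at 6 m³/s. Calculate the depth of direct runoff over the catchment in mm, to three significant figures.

d ≈ 69.4 mm

Direct runoff: 0.0, 2.0, 4.0, 5.0, 13.0, 18.0, 26.0, 32.0, 28.0, 25.0, 23.0, 20.0, 18.0, 0.0 m³/s; ΣQ_DR = 214.0 m³/s.
V = ΣQ_DR · Δt = 214.0 × 3600 s = 7.704 × 10^5 m³.
Over A = 11.1 km², depth = V / A = 69.4 mm.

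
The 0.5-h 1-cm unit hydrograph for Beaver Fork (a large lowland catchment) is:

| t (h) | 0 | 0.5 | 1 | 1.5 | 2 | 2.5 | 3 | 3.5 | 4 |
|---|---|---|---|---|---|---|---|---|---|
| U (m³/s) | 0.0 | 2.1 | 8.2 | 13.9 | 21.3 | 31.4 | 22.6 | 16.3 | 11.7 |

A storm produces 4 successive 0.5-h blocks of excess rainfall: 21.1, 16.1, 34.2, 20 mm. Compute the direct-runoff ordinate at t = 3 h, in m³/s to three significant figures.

Q ≈ 199 m³/s

By discrete convolution, Q_j = Σ (P_i / 10 mm) · U_{j−i}.
At t = 3 h (j=6): Q = (21.1/10)·22.6 + (16.1/10)·31.4 + (34.2/10)·21.3 + (20/10)·13.9 = 199 m³/s.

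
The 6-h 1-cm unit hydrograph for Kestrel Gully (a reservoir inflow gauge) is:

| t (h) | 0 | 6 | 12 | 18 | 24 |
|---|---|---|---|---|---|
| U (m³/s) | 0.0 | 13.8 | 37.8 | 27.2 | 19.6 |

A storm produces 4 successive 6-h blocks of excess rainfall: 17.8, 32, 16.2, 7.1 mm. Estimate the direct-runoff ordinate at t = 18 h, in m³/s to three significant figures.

By discrete convolution, Q_j = Σ (P_i / 10 mm) · U_{j−i}.
At t = 18 h (j=3): Q = (17.8/10)·27.2 + (32/10)·37.8 + (16.2/10)·13.8 + (7.1/10)·0.0 = 192 m³/s.

Q ≈ 192 m³/s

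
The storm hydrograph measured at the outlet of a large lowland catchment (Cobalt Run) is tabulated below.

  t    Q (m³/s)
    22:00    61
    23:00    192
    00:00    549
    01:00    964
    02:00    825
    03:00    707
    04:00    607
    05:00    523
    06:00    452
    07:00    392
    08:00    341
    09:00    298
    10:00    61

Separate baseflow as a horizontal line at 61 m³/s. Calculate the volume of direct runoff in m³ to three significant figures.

V ≈ 1.86 × 10^7 m³

Direct-runoff ordinates (Q − Q_b): 0.0, 131.0, 488.0, 903.0, 764.0, 646.0, 546.0, 462.0, 391.0, 331.0, 280.0, 237.0, 0.0 m³/s.
ΣQ_DR = 5179 m³/s.
With Δt = 1 h = 3600 s, V = ΣQ_DR · Δt = 5179 × 3600 = 1.86 × 10^7 m³.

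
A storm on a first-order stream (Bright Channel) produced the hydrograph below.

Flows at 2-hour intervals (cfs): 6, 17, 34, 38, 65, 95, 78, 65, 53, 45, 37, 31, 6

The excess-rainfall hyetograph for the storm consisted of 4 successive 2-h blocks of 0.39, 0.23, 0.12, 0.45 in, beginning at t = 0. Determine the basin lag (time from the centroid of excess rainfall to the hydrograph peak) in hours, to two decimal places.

Centroid of excess rainfall: t_c = Σ P_i·t̄_i / ΣP_i = 4.0588 h (block centres at 1, 3, 5, 7 h).
Hydrograph peak occurs at t = 10 h, so basin lag t_L = 10 − 4.0588 = 5.94 h.

t_L ≈ 5.94 h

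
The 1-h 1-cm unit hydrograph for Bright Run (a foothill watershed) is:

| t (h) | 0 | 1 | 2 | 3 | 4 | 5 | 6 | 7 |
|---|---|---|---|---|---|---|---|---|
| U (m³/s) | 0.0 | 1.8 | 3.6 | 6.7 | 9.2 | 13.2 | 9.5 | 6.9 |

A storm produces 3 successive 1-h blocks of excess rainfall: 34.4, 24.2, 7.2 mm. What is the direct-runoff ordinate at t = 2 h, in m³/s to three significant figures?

By discrete convolution, Q_j = Σ (P_i / 10 mm) · U_{j−i}.
At t = 2 h (j=2): Q = (34.4/10)·3.6 + (24.2/10)·1.8 + (7.2/10)·0.0 = 16.7 m³/s.

Q ≈ 16.7 m³/s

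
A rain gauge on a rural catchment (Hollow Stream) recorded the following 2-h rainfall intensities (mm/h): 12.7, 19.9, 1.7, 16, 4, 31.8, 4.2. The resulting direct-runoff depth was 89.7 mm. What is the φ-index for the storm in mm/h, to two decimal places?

φ ≈ 8.89 mm/h

Only the 4 blocks with intensity above φ contribute runoff: 12.7, 19.9, 16, 31.8 mm/h.
Σ(I−φ)·Δt = d  ⇒  (12.7+19.9+16+31.8 − 4φ)·2 = 89.7
φ = (80.40 − 89.7/2) / 4 = 8.89 mm/h.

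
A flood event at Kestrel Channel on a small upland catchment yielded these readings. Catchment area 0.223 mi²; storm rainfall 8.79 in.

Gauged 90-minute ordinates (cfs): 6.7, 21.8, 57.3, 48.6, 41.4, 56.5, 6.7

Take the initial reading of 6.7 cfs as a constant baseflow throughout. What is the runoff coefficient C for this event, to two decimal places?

ΣQ_DR = 192.1 cfs; V = ΣQ_DR·Δt = 1.037 × 10^6 ft³.
Runoff depth d = V / A = 2.002 in.
C = d / P = 2.002 / 8.79 = 0.23.

C ≈ 0.23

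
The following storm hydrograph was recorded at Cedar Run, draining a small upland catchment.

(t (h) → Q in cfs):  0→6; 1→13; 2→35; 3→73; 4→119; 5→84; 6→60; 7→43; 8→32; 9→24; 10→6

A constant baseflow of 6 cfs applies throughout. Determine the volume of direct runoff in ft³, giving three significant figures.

Direct-runoff ordinates (Q − Q_b): 0.0, 7.0, 29.0, 67.0, 113.0, 78.0, 54.0, 37.0, 26.0, 18.0, 0.0 cfs.
ΣQ_DR = 429.0 cfs.
With Δt = 1 h = 3600 s, V = ΣQ_DR · Δt = 429.0 × 3600 = 1.54 × 10^6 ft³.

V ≈ 1.54 × 10^6 ft³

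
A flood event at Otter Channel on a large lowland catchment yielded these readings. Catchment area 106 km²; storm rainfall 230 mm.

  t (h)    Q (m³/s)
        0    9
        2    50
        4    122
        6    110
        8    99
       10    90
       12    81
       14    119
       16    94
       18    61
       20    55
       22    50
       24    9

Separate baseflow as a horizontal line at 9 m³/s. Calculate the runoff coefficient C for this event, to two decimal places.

ΣQ_DR = 832.0 m³/s; V = ΣQ_DR·Δt = 5.990 × 10^6 m³.
Runoff depth d = V / A = 56.51 mm.
C = d / P = 56.51 / 230 = 0.25.

C ≈ 0.25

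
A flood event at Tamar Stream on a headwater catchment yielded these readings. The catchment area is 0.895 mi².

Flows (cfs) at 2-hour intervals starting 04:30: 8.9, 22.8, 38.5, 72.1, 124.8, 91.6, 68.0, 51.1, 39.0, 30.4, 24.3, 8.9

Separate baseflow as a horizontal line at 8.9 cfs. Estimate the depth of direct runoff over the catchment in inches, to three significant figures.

d ≈ 1.64 in

Direct runoff: 0.0, 13.9, 29.6, 63.2, 115.9, 82.7, 59.1, 42.2, 30.1, 21.5, 15.4, 0.0 cfs; ΣQ_DR = 473.6 cfs.
V = ΣQ_DR · Δt = 473.6 × 7200 s = 3.410 × 10^6 ft³.
Over A = 0.895 mi², depth = V / A = 1.64 in.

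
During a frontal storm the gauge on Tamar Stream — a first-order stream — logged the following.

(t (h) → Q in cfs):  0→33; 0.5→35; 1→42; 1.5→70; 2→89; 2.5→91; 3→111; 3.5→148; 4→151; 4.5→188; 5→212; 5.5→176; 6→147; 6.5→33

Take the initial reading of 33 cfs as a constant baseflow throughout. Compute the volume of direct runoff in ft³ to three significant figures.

Direct-runoff ordinates (Q − Q_b): 0.0, 2.0, 9.0, 37.0, 56.0, 58.0, 78.0, 115.0, 118.0, 155.0, 179.0, 143.0, 114.0, 0.0 cfs.
ΣQ_DR = 1064 cfs.
With Δt = 0.5 h = 1800 s, V = ΣQ_DR · Δt = 1064 × 1800 = 1.92 × 10^6 ft³.

V ≈ 1.92 × 10^6 ft³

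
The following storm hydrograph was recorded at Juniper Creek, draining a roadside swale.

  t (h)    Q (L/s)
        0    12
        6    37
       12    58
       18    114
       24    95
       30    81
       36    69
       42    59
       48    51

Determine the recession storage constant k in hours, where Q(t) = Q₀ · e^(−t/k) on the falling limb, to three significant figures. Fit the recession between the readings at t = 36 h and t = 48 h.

On the falling limb, Q drops from 69 to 51 L/s between t = 36 h and t = 48 h (Δt = 12 h).
k = −Δt / ln(Q₂/Q₁) = −12 / ln(51/69) = 39.7 h.

k ≈ 39.7 h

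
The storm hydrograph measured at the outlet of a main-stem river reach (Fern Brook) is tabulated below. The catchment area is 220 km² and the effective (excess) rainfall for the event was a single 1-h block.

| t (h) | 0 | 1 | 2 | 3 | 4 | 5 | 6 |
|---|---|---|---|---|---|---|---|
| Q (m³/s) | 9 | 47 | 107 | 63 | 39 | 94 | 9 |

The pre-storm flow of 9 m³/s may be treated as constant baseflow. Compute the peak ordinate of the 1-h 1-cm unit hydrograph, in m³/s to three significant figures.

Direct runoff: 0.0, 38.0, 98.0, 54.0, 30.0, 85.0, 0.0 m³/s; ΣQ_DR = 305.0 m³/s, peak = 98.0 m³/s.
Runoff depth d = ΣQ_DR·Δt / A = 305.0 × 3600 / (220 km²) = 4.991 mm.
The 1-cm UH is the DRH scaled by (10 mm)/d, so U_p = 98.0 × 10/4.991 = 196 m³/s.

U_p ≈ 196 m³/s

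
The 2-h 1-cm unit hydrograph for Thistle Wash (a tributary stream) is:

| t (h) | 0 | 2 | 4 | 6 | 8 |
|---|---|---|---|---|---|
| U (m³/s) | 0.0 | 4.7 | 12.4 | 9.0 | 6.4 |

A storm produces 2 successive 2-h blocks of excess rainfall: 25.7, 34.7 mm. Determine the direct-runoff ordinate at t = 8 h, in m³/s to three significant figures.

Q ≈ 47.7 m³/s

By discrete convolution, Q_j = Σ (P_i / 10 mm) · U_{j−i}.
At t = 8 h (j=4): Q = (25.7/10)·6.4 + (34.7/10)·9.0 = 47.7 m³/s.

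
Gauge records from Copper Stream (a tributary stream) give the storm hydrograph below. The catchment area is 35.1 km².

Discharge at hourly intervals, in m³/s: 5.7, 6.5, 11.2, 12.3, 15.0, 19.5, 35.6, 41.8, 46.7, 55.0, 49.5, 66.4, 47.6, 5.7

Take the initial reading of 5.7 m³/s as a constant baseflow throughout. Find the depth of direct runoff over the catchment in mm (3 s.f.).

Direct runoff: 0.0, 0.8, 5.5, 6.6, 9.3, 13.8, 29.9, 36.1, 41.0, 49.3, 43.8, 60.7, 41.9, 0.0 m³/s; ΣQ_DR = 338.7 m³/s.
V = ΣQ_DR · Δt = 338.7 × 3600 s = 1.219 × 10^6 m³.
Over A = 35.1 km², depth = V / A = 34.7 mm.

d ≈ 34.7 mm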